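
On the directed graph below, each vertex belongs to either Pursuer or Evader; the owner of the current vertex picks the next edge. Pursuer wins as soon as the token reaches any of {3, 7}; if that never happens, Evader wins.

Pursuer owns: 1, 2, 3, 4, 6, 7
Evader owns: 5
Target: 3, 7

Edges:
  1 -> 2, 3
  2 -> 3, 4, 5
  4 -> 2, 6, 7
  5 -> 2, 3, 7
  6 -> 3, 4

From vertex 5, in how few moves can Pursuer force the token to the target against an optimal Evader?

A0 = {3, 7}
A1: add {1, 2, 4, 6} — 1 (Pursuer) has 1→3; 2 (Pursuer) has 2→3; 4 (Pursuer) has 4→7; 6 (Pursuer) has 6→3.
A2: add {5} — 5 (Evader): all of {2, 3, 7} already in.
A2 = all vertices. Fixed point.
5 enters the attractor at level 2, so Pursuer can force the target in 2 moves from there.

2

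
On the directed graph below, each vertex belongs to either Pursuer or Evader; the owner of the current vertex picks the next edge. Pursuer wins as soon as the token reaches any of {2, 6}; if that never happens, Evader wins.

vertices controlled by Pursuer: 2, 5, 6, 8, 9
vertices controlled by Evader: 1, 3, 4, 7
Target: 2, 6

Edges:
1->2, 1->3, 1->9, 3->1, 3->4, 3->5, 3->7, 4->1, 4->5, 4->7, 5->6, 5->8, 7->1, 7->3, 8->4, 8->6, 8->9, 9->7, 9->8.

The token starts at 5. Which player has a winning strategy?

Pursuer

A0 = {2, 6}
A1: add {5, 8} — 5 (Pursuer) has 5→6; 8 (Pursuer) has 8→6.
5 ∈ A1, so Pursuer can force the target.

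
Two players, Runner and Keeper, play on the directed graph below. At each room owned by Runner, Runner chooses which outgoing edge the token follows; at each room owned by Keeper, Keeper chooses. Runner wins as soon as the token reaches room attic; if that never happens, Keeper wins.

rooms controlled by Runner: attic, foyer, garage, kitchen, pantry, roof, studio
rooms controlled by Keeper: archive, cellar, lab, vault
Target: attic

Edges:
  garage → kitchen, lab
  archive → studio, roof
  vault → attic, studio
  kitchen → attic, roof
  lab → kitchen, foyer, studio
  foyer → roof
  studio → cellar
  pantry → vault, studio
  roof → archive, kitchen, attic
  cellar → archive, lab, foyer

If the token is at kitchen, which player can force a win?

Runner

A0 = {attic}
A1: add {kitchen, roof} — kitchen (Runner) has kitchen→attic; roof (Runner) has roof→attic.
kitchen ∈ A1, so Runner can force the target.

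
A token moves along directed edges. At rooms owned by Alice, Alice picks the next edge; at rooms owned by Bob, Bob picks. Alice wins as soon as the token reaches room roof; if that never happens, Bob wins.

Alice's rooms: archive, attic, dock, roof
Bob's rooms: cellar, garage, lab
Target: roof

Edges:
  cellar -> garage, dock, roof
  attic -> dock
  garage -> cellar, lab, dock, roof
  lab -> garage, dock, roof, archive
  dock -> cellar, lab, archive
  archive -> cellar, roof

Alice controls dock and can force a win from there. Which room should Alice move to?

A0 = {roof}
A1: add {archive} — archive (Alice) has archive→roof.
A2: add {dock} — dock (Alice) has dock→archive.
A3: add {attic} — attic (Alice) has attic→dock.
A4 = A3; e.g. cellar (Bob) can still go to garage. Fixed point.
From dock, successor archive is in the attractor (rank 1); the other successors cellar, lab are not.

archive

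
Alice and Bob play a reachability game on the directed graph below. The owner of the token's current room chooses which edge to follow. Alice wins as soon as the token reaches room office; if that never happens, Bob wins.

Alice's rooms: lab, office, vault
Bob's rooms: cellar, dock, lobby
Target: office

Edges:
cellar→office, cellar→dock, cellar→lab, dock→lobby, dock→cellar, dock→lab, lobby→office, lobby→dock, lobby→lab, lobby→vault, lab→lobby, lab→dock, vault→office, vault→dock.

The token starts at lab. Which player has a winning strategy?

Bob

A0 = {office}
A1: add {vault} — vault (Alice) has vault→office.
A2 = A1; e.g. lobby (Bob) can still go to dock. Fixed point.
lab never enters the attractor, so Bob can avoid the target forever.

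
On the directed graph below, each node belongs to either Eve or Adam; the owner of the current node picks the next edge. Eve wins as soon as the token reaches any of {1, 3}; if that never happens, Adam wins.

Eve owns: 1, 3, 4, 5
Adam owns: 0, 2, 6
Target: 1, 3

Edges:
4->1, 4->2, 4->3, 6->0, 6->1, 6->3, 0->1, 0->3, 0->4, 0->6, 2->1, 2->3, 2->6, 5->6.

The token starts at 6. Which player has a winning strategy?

A0 = {1, 3}
A1: add {4} — 4 (Eve) has 4→1.
A2 = A1; e.g. 0 (Adam) can still go to 6. Fixed point.
6 never enters the attractor, so Adam can avoid the target forever.

Adam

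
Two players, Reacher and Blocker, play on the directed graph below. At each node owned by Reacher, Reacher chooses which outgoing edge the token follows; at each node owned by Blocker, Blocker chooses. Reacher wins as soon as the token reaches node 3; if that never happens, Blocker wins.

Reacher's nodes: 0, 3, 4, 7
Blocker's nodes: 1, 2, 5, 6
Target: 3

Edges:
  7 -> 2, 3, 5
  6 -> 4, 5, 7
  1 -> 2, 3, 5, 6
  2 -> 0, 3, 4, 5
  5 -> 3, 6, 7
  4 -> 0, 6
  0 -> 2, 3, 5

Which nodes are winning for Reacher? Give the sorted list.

A0 = {3}
A1: add {0, 7} — 0 (Reacher) has 0→3; 7 (Reacher) has 7→3.
A2: add {4} — 4 (Reacher) has 4→0.
A3 = A2; e.g. 1 (Blocker) can still go to 2. Fixed point.
Reacher's winning region = {0, 3, 4, 7}.

0, 3, 4, 7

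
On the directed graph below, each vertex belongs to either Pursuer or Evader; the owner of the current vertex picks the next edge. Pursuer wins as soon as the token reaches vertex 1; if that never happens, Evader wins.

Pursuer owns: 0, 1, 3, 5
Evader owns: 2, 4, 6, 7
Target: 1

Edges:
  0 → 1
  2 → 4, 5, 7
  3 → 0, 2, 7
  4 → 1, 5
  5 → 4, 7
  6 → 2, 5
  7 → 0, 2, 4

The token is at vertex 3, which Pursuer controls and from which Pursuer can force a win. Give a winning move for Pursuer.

A0 = {1}
A1: add {0} — 0 (Pursuer) has 0→1.
A2: add {3} — 3 (Pursuer) has 3→0.
A3 = A2; e.g. 2 (Evader) can still go to 4. Fixed point.
From 3, successor 0 is in the attractor (rank 1); the other successors 2, 7 are not.

0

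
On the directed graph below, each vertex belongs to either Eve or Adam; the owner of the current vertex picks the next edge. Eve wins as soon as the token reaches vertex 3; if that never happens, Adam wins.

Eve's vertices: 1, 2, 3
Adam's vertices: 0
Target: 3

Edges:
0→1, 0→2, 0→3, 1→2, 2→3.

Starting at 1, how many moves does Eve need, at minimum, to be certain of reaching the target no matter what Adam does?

2

A0 = {3}
A1: add {2} — 2 (Eve) has 2→3.
A2: add {1} — 1 (Eve) has 1→2.
1 enters the attractor at level 2, so Eve can force the target in 2 moves from there.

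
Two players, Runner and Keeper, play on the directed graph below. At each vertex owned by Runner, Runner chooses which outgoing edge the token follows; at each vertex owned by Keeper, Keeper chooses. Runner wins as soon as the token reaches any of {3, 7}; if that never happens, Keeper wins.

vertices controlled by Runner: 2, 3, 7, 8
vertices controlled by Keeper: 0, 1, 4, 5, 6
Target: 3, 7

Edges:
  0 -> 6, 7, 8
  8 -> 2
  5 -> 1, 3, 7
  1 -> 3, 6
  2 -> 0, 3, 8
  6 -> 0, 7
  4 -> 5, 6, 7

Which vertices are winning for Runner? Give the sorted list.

2, 3, 7, 8

A0 = {3, 7}
A1: add {2} — 2 (Runner) has 2→3.
A2: add {8} — 8 (Runner) has 8→2.
A3 = A2; e.g. 0 (Keeper) can still go to 6. Fixed point.
Runner's winning region = {2, 3, 7, 8}.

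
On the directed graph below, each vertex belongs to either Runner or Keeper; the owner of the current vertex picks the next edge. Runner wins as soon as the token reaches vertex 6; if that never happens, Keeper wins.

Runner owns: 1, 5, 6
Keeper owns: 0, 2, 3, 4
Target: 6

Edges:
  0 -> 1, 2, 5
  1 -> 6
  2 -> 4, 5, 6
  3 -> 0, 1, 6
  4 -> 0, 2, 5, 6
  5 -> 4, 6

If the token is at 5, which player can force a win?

Runner

A0 = {6}
A1: add {1, 5} — 1 (Runner) has 1→6; 5 (Runner) has 5→6.
A2 = A1; e.g. 0 (Keeper) can still go to 2. Fixed point.
5 ∈ A1, so Runner can force the target.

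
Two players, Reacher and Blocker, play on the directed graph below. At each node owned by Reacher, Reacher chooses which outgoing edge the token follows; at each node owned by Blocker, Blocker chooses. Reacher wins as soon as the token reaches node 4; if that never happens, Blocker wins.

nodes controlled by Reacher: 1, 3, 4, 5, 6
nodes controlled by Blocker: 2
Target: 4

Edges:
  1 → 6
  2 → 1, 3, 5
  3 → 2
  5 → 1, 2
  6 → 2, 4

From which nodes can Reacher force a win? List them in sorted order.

1, 4, 5, 6

A0 = {4}
A1: add {6} — 6 (Reacher) has 6→4.
A2: add {1} — 1 (Reacher) has 1→6.
A3: add {5} — 5 (Reacher) has 5→1.
A4 = A3; e.g. 2 (Blocker) can still go to 3. Fixed point.
Reacher's winning region = {1, 4, 5, 6}.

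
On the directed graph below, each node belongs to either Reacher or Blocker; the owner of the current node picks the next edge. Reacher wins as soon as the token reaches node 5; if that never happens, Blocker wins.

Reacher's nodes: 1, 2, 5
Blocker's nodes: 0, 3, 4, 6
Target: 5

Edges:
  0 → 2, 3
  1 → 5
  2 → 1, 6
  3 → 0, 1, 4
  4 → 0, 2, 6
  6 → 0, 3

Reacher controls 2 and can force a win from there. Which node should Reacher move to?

A0 = {5}
A1: add {1} — 1 (Reacher) has 1→5.
A2: add {2} — 2 (Reacher) has 2→1.
A3 = A2; e.g. 0 (Blocker) can still go to 3. Fixed point.
From 2, successor 1 is in the attractor (rank 1); the other successor 6 is not.

1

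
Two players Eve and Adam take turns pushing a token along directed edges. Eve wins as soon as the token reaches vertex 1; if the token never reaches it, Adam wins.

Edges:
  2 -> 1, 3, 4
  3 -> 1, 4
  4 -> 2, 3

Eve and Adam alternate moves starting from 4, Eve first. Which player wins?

Track states (vertex, player-to-move).
A0 = {(1,Eve), (1,Adam)}
A1: add {(2,Eve), (3,Eve)}.
A2: add {(4,Adam)}.
A3 = A2; e.g. (2,Adam) stays out. (4,Eve) never enters ⇒ Adam avoids the target.

Adam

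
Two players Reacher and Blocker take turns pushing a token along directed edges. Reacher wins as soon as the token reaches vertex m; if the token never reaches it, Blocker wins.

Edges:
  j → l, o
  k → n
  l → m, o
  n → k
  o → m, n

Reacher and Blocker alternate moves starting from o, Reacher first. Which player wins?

Reacher

Track states (vertex, player-to-move).
A0 = {(m,Reacher), (m,Blocker)}
A1: add {(l,Reacher), (o,Reacher)}.
(o,Reacher) ∈ A1 ⇒ Reacher forces the target.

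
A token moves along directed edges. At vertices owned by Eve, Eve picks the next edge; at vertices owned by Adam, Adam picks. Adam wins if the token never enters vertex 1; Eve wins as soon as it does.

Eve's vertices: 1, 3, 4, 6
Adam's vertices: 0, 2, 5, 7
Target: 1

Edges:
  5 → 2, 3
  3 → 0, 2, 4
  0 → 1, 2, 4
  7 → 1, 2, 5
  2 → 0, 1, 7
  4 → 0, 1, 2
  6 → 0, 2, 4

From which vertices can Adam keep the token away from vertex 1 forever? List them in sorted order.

0, 2, 5, 7

A0 = {1}
A1: add {4} — 4 (Eve) has 4→1.
A2: add {3, 6} — 3 (Eve) has 3→4; 6 (Eve) has 6→4.
A3 = A2; e.g. 0 (Adam) can still go to 2. Fixed point.
Eve's attractor = {1, 3, 4, 6}; Adam avoids the target exactly from the complement.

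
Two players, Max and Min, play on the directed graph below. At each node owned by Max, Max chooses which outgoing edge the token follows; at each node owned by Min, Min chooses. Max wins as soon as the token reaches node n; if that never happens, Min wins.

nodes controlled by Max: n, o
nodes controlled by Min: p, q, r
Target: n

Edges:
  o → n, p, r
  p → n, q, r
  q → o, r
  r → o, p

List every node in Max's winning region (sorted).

n, o

A0 = {n}
A1: add {o} — o (Max) has o→n.
A2 = A1; e.g. p (Min) can still go to q. Fixed point.
Max's winning region = {n, o}.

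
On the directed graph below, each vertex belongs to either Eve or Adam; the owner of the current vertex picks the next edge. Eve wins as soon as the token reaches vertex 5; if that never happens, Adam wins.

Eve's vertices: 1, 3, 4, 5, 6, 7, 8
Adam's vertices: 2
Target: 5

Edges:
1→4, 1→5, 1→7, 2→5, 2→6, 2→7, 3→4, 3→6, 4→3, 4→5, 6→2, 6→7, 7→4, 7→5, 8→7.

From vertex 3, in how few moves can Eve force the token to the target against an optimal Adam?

A0 = {5}
A1: add {1, 4, 7} — 1 (Eve) has 1→5; 4 (Eve) has 4→5; 7 (Eve) has 7→5.
A2: add {3, 6, 8} — 3 (Eve) has 3→4; 6 (Eve) has 6→7; 8 (Eve) has 8→7.
3 enters the attractor at level 2, so Eve can force the target in 2 moves from there.

2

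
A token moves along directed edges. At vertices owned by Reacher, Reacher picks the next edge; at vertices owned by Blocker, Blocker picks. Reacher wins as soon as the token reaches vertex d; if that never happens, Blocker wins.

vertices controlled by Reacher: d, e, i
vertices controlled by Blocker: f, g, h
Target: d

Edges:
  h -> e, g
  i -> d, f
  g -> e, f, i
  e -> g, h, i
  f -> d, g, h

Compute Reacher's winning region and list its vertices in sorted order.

d, e, i

A0 = {d}
A1: add {i} — i (Reacher) has i→d.
A2: add {e} — e (Reacher) has e→i.
A3 = A2; e.g. f (Blocker) can still go to g. Fixed point.
Reacher's winning region = {d, e, i}.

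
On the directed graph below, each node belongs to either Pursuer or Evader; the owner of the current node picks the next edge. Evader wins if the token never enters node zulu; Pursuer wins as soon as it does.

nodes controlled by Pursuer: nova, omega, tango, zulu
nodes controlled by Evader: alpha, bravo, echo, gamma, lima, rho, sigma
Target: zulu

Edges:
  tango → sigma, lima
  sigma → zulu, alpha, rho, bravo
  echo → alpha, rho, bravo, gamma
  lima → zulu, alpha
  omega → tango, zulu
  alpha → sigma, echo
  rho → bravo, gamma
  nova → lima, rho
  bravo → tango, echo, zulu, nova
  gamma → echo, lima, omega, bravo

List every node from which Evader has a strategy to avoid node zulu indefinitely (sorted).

alpha, bravo, echo, gamma, lima, nova, rho, sigma, tango

A0 = {zulu}
A1: add {omega} — omega (Pursuer) has omega→zulu.
A2 = A1; e.g. tango (Pursuer) has no edge into A1. Fixed point.
Pursuer's attractor = {omega, zulu}; Evader avoids the target exactly from the complement.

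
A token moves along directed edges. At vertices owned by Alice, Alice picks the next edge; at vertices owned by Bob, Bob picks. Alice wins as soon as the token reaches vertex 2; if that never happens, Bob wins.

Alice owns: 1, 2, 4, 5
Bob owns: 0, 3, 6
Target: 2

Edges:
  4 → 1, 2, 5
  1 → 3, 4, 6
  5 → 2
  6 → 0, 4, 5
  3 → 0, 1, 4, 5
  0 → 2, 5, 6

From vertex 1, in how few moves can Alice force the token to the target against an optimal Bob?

A0 = {2}
A1: add {4, 5} — 4 (Alice) has 4→2; 5 (Alice) has 5→2.
A2: add {1} — 1 (Alice) has 1→4.
A3 = A2; e.g. 0 (Bob) can still go to 6. Fixed point.
1 enters the attractor at level 2, so Alice can force the target in 2 moves from there.

2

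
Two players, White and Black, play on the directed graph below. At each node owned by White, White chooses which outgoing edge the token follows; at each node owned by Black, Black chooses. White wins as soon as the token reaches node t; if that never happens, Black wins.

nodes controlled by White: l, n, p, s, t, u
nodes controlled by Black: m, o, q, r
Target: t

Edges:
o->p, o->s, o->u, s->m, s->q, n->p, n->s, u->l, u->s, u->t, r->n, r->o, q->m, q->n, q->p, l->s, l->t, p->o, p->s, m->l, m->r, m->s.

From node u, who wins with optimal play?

A0 = {t}
A1: add {l, u} — l (White) has l→t; u (White) has u→t.
A2 = A1; e.g. m (Black) can still go to r. Fixed point.
u ∈ A1, so White can force the target.

White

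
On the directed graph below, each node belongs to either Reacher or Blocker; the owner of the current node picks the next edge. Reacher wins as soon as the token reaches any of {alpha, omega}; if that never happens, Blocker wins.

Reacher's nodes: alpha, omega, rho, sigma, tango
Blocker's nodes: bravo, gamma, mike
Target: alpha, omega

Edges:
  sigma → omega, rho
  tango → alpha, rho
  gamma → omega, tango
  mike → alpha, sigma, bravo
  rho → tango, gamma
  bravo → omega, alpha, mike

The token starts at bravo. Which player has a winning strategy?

A0 = {alpha, omega}
A1: add {sigma, tango} — sigma (Reacher) has sigma→omega; tango (Reacher) has tango→alpha.
A2: add {gamma, rho} — gamma (Blocker): all of {omega, tango} already in; rho (Reacher) has rho→tango.
A3 = A2; e.g. mike (Blocker) can still go to bravo. Fixed point.
bravo never enters the attractor, so Blocker can avoid the target forever.

Blocker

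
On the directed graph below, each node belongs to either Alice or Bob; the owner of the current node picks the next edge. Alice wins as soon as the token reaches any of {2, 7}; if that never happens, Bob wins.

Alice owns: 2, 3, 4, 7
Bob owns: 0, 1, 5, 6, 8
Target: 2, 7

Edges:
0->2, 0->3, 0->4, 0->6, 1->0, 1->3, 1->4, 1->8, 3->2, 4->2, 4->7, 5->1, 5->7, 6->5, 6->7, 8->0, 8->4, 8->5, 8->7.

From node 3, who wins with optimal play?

Alice

A0 = {2, 7}
A1: add {3, 4} — 3 (Alice) has 3→2; 4 (Alice) has 4→2.
A2 = A1; e.g. 0 (Bob) can still go to 6. Fixed point.
3 ∈ A1, so Alice can force the target.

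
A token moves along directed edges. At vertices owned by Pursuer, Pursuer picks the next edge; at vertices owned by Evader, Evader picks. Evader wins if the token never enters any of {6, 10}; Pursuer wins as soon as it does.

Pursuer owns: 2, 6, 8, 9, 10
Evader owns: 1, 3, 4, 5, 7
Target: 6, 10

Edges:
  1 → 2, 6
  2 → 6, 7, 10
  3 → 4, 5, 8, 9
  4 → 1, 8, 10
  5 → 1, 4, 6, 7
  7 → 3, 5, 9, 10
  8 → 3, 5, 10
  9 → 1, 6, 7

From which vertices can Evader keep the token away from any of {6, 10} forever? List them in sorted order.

3, 5, 7

A0 = {6, 10}
A1: add {2, 8, 9} — 2 (Pursuer) has 2→6; 8 (Pursuer) has 8→10; 9 (Pursuer) has 9→6.
A2: add {1} — 1 (Evader): all of {2, 6} already in.
A3: add {4} — 4 (Evader): all of {1, 8, 10} already in.
A4 = A3; e.g. 3 (Evader) can still go to 5. Fixed point.
Pursuer's attractor = {1, 2, 4, 6, 8, 9, 10}; Evader avoids the target exactly from the complement.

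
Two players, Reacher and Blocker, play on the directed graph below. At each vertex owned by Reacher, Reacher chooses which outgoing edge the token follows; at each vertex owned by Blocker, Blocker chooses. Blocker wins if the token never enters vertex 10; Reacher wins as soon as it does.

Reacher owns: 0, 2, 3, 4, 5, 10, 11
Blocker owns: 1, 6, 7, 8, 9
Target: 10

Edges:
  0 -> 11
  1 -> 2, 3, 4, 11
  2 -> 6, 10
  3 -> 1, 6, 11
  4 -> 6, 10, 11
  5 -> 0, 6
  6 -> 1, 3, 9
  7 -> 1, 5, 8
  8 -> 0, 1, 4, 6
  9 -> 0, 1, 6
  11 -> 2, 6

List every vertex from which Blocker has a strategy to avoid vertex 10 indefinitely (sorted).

6, 7, 8, 9

A0 = {10}
A1: add {2, 4} — 2 (Reacher) has 2→10; 4 (Reacher) has 4→10.
A2: add {11} — 11 (Reacher) has 11→2.
A3: add {0, 3} — 0 (Reacher) has 0→11; 3 (Reacher) has 3→11.
A4: add {1, 5} — 1 (Blocker): all of {2, 3, 4, 11} already in; 5 (Reacher) has 5→0.
A5 = A4; e.g. 6 (Blocker) can still go to 9. Fixed point.
Reacher's attractor = {0, 1, 2, 3, 4, 5, 10, 11}; Blocker avoids the target exactly from the complement.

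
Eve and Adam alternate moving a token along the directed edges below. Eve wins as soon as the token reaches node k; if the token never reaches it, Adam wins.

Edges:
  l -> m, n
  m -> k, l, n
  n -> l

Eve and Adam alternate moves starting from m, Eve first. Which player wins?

Eve

Track states (vertex, player-to-move).
A0 = {(k,Eve), (k,Adam)}
A1: add {(m,Eve)}.
(m,Eve) ∈ A1 ⇒ Eve forces the target.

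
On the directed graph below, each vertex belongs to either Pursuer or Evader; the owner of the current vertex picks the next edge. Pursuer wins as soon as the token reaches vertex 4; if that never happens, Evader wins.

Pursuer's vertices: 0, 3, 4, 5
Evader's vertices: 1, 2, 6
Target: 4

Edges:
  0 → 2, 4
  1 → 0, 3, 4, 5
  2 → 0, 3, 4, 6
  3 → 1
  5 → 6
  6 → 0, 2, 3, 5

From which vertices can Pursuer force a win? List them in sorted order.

0, 4

A0 = {4}
A1: add {0} — 0 (Pursuer) has 0→4.
A2 = A1; e.g. 1 (Evader) can still go to 3. Fixed point.
Pursuer's winning region = {0, 4}.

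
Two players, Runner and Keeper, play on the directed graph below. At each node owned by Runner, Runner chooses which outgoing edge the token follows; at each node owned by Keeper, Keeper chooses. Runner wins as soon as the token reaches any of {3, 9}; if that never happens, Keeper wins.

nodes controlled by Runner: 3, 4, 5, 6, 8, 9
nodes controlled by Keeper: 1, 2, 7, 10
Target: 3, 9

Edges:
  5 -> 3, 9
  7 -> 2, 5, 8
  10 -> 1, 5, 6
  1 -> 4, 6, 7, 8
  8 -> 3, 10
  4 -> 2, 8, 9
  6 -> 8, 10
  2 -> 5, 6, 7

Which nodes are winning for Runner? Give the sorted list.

3, 4, 5, 6, 8, 9

A0 = {3, 9}
A1: add {4, 5, 8} — 4 (Runner) has 4→9; 5 (Runner) has 5→3; 8 (Runner) has 8→3.
A2: add {6} — 6 (Runner) has 6→8.
A3 = A2; e.g. 1 (Keeper) can still go to 7. Fixed point.
Runner's winning region = {3, 4, 5, 6, 8, 9}.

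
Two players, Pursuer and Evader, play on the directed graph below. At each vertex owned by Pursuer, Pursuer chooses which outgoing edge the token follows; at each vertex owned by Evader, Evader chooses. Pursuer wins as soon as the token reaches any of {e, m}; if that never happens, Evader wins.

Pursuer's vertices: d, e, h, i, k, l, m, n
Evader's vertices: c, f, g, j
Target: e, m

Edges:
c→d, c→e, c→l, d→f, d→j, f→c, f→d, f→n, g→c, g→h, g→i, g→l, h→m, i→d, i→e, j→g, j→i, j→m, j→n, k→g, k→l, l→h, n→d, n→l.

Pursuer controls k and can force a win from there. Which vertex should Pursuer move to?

A0 = {e, m}
A1: add {h, i} — h (Pursuer) has h→m; i (Pursuer) has i→e.
A2: add {l} — l (Pursuer) has l→h.
A3: add {k, n} — k (Pursuer) has k→l; n (Pursuer) has n→l.
A4 = A3; e.g. c (Evader) can still go to d. Fixed point.
From k, successor l is in the attractor (rank 2); the other successor g is not.

l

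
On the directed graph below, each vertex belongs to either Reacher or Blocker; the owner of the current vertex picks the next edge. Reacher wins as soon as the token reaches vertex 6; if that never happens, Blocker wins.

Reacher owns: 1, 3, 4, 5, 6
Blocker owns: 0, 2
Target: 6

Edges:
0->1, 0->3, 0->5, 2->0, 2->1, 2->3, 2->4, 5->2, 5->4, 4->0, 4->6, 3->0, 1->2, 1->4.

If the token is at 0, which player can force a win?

A0 = {6}
A1: add {4} — 4 (Reacher) has 4→6.
A2: add {1, 5} — 1 (Reacher) has 1→4; 5 (Reacher) has 5→4.
A3 = A2; e.g. 0 (Blocker) can still go to 3. Fixed point.
0 never enters the attractor, so Blocker can avoid the target forever.

Blocker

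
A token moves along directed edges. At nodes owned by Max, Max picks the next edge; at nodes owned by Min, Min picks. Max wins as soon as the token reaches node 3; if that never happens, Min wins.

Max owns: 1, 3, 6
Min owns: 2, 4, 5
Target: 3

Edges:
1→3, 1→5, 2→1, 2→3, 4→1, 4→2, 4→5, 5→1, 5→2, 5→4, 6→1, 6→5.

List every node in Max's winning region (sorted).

1, 2, 3, 6

A0 = {3}
A1: add {1} — 1 (Max) has 1→3.
A2: add {2, 6} — 2 (Min): all of {1, 3} already in; 6 (Max) has 6→1.
A3 = A2; e.g. 4 (Min) can still go to 5. Fixed point.
Max's winning region = {1, 2, 3, 6}.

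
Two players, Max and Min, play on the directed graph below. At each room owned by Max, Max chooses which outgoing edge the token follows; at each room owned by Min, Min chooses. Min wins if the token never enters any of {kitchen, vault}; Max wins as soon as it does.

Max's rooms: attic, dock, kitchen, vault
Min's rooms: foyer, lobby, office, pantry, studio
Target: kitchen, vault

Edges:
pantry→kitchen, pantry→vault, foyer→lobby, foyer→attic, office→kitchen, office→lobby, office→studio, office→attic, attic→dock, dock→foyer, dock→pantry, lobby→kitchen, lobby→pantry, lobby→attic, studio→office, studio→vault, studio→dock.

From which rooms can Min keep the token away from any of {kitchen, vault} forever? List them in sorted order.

office, studio

A0 = {kitchen, vault}
A1: add {pantry} — pantry (Min): all of {kitchen, vault} already in.
A2: add {dock} — dock (Max) has dock→pantry.
A3: add {attic} — attic (Max) has attic→dock.
A4: add {lobby} — lobby (Min): all of {kitchen, pantry, attic} already in.
A5: add {foyer} — foyer (Min): all of {lobby, attic} already in.
A6 = A5; e.g. studio (Min) can still go to office. Fixed point.
Max's attractor = {attic, dock, foyer, kitchen, lobby, pantry, vault}; Min avoids the target exactly from the complement.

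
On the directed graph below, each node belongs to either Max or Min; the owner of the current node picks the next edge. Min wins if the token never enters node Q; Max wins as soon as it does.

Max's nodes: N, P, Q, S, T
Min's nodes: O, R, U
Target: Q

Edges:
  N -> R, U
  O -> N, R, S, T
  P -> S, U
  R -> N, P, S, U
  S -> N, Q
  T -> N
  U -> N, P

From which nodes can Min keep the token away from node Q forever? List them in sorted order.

A0 = {Q}
A1: add {S} — S (Max) has S→Q.
A2: add {P} — P (Max) has P→S.
A3 = A2; e.g. N (Max) has no edge into A2. Fixed point.
Max's attractor = {P, Q, S}; Min avoids the target exactly from the complement.

N, O, R, T, U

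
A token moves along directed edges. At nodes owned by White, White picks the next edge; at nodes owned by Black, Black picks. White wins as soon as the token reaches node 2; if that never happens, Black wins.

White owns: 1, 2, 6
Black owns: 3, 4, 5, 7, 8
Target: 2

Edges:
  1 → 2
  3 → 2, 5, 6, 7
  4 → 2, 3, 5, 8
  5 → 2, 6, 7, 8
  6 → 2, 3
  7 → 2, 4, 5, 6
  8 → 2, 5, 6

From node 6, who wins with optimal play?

White

A0 = {2}
A1: add {1, 6} — 1 (White) has 1→2; 6 (White) has 6→2.
A2 = A1; e.g. 3 (Black) can still go to 5. Fixed point.
6 ∈ A1, so White can force the target.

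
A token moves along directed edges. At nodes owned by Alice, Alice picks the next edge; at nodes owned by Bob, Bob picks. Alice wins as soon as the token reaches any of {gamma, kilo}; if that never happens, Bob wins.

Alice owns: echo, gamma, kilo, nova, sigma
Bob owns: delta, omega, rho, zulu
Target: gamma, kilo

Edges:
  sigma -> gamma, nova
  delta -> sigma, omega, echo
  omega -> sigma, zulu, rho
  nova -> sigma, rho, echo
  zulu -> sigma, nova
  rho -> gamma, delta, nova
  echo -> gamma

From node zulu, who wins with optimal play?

A0 = {gamma, kilo}
A1: add {echo, sigma} — sigma (Alice) has sigma→gamma; echo (Alice) has echo→gamma.
A2: add {nova} — nova (Alice) has nova→sigma.
A3: add {zulu} — zulu (Bob): all of {sigma, nova} already in.
A4 = A3; e.g. delta (Bob) can still go to omega. Fixed point.
zulu ∈ A3, so Alice can force the target.

Alice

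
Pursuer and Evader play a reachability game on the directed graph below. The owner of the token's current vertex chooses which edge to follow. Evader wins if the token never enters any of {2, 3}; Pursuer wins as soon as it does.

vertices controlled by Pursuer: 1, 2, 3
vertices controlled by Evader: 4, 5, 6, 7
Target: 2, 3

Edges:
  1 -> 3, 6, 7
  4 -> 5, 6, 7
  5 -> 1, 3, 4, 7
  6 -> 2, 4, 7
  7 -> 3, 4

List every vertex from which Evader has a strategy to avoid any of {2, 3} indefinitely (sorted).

A0 = {2, 3}
A1: add {1} — 1 (Pursuer) has 1→3.
A2 = A1; e.g. 4 (Evader) can still go to 5. Fixed point.
Pursuer's attractor = {1, 2, 3}; Evader avoids the target exactly from the complement.

4, 5, 6, 7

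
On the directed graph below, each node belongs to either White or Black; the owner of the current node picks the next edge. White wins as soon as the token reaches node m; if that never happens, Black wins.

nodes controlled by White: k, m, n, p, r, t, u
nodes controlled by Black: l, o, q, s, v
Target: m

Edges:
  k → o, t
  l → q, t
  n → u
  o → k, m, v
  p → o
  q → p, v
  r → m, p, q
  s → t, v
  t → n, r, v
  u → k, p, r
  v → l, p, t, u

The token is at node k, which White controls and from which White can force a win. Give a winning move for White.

A0 = {m}
A1: add {r} — r (White) has r→m.
A2: add {t, u} — t (White) has t→r; u (White) has u→r.
A3: add {k, n} — k (White) has k→t; n (White) has n→u.
A4 = A3; e.g. l (Black) can still go to q. Fixed point.
From k, successor t is in the attractor (rank 2); the other successor o is not.

t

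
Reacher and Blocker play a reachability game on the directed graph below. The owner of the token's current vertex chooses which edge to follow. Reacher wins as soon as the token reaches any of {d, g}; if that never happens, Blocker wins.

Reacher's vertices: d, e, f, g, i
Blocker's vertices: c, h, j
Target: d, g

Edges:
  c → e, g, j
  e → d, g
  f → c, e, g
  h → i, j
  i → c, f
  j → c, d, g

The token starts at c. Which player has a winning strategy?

Blocker

A0 = {d, g}
A1: add {e, f} — e (Reacher) has e→d; f (Reacher) has f→g.
A2: add {i} — i (Reacher) has i→f.
A3 = A2; e.g. c (Blocker) can still go to j. Fixed point.
c never enters the attractor, so Blocker can avoid the target forever.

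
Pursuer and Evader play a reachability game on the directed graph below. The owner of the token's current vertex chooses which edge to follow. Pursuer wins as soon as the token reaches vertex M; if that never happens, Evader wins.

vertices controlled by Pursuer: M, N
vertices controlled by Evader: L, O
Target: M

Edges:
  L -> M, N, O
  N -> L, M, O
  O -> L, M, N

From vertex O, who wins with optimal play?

A0 = {M}
A1: add {N} — N (Pursuer) has N→M.
A2 = A1; e.g. L (Evader) can still go to O. Fixed point.
O never enters the attractor, so Evader can avoid the target forever.

Evader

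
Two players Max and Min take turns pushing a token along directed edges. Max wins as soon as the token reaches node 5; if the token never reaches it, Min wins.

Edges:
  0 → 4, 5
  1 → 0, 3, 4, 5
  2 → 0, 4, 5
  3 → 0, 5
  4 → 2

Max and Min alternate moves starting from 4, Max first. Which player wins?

Track states (vertex, player-to-move).
A0 = {(5,Max), (5,Min)}
A1: add {(0,Max), (1,Max), (2,Max), (3,Max)}.
A2: add {(3,Min), (4,Min)}.
A3 = A2; e.g. (0,Min) stays out. (4,Max) never enters ⇒ Min avoids the target.

Min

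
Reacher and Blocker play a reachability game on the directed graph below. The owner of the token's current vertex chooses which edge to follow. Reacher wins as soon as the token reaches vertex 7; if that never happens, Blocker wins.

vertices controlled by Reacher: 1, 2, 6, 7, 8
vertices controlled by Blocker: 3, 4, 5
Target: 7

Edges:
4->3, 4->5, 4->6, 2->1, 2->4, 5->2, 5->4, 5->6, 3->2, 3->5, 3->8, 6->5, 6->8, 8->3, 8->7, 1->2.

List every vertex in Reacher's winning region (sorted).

A0 = {7}
A1: add {8} — 8 (Reacher) has 8→7.
A2: add {6} — 6 (Reacher) has 6→8.
A3 = A2; e.g. 1 (Reacher) has no edge into A2. Fixed point.
Reacher's winning region = {6, 7, 8}.

6, 7, 8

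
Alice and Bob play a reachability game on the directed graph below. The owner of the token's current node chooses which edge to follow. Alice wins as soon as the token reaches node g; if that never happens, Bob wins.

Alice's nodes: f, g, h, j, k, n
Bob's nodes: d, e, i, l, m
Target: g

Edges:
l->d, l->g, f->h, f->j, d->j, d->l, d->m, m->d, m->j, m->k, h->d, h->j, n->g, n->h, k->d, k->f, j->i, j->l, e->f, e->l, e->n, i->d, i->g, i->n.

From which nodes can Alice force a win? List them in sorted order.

g, n

A0 = {g}
A1: add {n} — n (Alice) has n→g.
A2 = A1; e.g. d (Bob) can still go to j. Fixed point.
Alice's winning region = {g, n}.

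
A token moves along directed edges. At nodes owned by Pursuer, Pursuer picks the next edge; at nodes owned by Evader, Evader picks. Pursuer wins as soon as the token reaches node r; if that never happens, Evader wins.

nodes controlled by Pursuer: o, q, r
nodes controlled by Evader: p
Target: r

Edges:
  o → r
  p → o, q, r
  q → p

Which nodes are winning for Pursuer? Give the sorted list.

o, r

A0 = {r}
A1: add {o} — o (Pursuer) has o→r.
A2 = A1; e.g. p (Evader) can still go to q. Fixed point.
Pursuer's winning region = {o, r}.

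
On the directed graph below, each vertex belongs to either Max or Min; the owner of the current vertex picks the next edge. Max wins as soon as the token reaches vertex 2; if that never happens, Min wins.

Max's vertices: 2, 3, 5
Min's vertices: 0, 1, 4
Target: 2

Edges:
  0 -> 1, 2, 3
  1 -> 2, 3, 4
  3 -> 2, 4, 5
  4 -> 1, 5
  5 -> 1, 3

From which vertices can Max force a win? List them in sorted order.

2, 3, 5

A0 = {2}
A1: add {3} — 3 (Max) has 3→2.
A2: add {5} — 5 (Max) has 5→3.
A3 = A2; e.g. 0 (Min) can still go to 1. Fixed point.
Max's winning region = {2, 3, 5}.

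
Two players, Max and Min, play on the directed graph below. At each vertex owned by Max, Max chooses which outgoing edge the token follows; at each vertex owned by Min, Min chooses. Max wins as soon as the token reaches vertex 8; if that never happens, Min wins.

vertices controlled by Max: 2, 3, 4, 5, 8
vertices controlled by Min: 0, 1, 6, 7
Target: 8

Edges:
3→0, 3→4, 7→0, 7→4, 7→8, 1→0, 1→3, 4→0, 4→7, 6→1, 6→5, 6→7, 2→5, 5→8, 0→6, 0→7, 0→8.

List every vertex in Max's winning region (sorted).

2, 5, 8

A0 = {8}
A1: add {5} — 5 (Max) has 5→8.
A2: add {2} — 2 (Max) has 2→5.
A3 = A2; e.g. 0 (Min) can still go to 6. Fixed point.
Max's winning region = {2, 5, 8}.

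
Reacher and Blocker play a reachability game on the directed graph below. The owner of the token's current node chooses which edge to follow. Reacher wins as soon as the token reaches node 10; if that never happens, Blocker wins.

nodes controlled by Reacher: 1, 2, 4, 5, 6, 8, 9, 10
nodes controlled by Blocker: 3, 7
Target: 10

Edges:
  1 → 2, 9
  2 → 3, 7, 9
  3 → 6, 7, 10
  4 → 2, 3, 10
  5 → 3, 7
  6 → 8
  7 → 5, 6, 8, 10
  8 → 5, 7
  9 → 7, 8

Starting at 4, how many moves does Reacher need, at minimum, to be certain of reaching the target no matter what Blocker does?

1

A0 = {10}
A1: add {4} — 4 (Reacher) has 4→10.
A2 = A1; e.g. 1 (Reacher) has no edge into A1. Fixed point.
4 enters the attractor at level 1, so Reacher can force the target in 1 move from there.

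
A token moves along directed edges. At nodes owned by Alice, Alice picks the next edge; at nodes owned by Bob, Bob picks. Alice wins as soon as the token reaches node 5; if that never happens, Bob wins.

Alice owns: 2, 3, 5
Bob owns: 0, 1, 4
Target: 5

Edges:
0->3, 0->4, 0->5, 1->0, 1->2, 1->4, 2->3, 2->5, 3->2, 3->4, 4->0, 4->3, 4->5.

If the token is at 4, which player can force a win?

A0 = {5}
A1: add {2} — 2 (Alice) has 2→5.
A2: add {3} — 3 (Alice) has 3→2.
A3 = A2; e.g. 0 (Bob) can still go to 4. Fixed point.
4 never enters the attractor, so Bob can avoid the target forever.

Bob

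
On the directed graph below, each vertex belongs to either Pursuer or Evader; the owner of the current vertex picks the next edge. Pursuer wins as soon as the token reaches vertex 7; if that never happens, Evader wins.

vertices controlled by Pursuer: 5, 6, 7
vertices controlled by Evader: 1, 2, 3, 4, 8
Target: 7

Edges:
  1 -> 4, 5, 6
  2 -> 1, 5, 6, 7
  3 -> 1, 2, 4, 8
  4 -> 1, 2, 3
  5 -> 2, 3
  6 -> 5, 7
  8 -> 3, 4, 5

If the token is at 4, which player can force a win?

A0 = {7}
A1: add {6} — 6 (Pursuer) has 6→7.
A2 = A1; e.g. 1 (Evader) can still go to 4. Fixed point.
4 never enters the attractor, so Evader can avoid the target forever.

Evader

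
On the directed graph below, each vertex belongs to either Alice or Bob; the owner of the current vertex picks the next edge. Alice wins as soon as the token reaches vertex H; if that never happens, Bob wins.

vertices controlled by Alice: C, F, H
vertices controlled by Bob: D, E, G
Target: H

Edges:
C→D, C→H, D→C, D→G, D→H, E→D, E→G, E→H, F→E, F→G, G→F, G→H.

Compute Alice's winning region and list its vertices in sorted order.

C, H

A0 = {H}
A1: add {C} — C (Alice) has C→H.
A2 = A1; e.g. D (Bob) can still go to G. Fixed point.
Alice's winning region = {C, H}.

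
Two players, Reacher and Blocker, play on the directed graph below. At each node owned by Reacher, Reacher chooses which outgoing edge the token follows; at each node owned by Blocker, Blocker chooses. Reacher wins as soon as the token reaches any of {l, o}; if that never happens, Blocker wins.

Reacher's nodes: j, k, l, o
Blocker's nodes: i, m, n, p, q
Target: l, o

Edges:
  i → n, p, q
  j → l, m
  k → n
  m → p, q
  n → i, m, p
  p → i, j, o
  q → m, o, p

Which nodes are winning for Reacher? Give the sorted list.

A0 = {l, o}
A1: add {j} — j (Reacher) has j→l.
A2 = A1; e.g. i (Blocker) can still go to n. Fixed point.
Reacher's winning region = {j, l, o}.

j, l, o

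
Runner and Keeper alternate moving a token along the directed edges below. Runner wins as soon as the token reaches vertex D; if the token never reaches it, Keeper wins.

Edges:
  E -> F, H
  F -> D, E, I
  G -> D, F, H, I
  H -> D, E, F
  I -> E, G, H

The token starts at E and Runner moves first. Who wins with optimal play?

Keeper

Track states (vertex, player-to-move).
A0 = {(D,Runner), (D,Keeper)}
A1: add {(F,Runner), (G,Runner), (H,Runner)}.
A2: add {(E,Keeper)}.
A3: add {(I,Runner)}.
A4: add {(G,Keeper)}.
A5 = A4; e.g. (E,Runner) stays out. (E,Runner) never enters ⇒ Keeper avoids the target.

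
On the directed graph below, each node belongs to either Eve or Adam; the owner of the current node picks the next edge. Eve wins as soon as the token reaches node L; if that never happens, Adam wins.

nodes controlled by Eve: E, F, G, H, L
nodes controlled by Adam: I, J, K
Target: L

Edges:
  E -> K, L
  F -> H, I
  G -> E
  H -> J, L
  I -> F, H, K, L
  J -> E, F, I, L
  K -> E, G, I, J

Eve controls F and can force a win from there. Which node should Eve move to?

H

A0 = {L}
A1: add {E, H} — E (Eve) has E→L; H (Eve) has H→L.
A2: add {F, G} — F (Eve) has F→H; G (Eve) has G→E.
A3 = A2; e.g. I (Adam) can still go to K. Fixed point.
From F, successor H is in the attractor (rank 1); the other successor I is not.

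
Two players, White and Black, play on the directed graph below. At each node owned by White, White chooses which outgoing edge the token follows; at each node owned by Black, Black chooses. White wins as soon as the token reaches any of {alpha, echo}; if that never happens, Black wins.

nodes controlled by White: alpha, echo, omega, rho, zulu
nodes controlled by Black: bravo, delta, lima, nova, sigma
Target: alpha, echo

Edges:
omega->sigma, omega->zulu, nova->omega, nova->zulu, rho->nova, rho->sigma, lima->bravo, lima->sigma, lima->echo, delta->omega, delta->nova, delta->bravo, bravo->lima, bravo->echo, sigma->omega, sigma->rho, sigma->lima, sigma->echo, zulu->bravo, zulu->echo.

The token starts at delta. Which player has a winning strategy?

Black

A0 = {alpha, echo}
A1: add {zulu} — zulu (White) has zulu→echo.
A2: add {omega} — omega (White) has omega→zulu.
A3: add {nova} — nova (Black): all of {omega, zulu} already in.
A4: add {rho} — rho (White) has rho→nova.
A5 = A4; e.g. lima (Black) can still go to bravo. Fixed point.
delta never enters the attractor, so Black can avoid the target forever.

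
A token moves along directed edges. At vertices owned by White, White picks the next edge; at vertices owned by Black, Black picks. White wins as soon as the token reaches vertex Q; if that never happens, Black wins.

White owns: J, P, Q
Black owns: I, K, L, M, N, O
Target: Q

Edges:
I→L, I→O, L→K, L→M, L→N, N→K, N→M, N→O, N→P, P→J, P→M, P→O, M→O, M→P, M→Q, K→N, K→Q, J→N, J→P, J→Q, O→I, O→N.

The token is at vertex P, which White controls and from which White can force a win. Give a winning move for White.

J

A0 = {Q}
A1: add {J} — J (White) has J→Q.
A2: add {P} — P (White) has P→J.
A3 = A2; e.g. I (Black) can still go to L. Fixed point.
From P, successor J is in the attractor (rank 1); the other successors M, O are not.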